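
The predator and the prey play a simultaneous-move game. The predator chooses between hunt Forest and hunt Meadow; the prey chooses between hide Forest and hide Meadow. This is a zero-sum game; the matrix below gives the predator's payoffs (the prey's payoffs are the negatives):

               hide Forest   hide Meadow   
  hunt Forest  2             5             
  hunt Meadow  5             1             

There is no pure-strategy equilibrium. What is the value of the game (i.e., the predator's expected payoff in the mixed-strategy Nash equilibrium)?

v = 23/7

For the predator to be willing to mix, the predator must be indifferent between hunt Forest and hunt Meadow, which pins down the prey's mix.
  the predator's payoff from hunt Forest: q·2 + (1−q)·5 = -3q + 5
  the predator's payoff from hunt Meadow: q·5 + (1−q)·1 = 4q + 1
  -3q + 5 = 4q + 1  ⇒  -7q = -4  ⇒  q = 4/7.
The value is the predator's expected payoff against this mix (using hunt Forest): (4/7)·2 + (3/7)·5 = 23/7.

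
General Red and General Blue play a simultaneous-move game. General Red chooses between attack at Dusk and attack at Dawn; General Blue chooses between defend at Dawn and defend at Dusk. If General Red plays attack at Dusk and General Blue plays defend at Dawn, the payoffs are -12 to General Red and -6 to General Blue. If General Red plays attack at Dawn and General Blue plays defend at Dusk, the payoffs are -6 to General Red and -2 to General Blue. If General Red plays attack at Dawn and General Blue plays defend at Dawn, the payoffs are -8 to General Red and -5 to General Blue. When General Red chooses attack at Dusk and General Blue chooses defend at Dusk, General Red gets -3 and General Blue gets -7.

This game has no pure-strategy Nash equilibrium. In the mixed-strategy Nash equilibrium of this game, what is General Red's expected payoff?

-48/7

For General Red to be willing to mix, General Red must be indifferent between attack at Dusk and attack at Dawn, which pins down General Blue's mix.
  General Red's expected payoff from attack at Dusk: q·(-12) + (1−q)·(-3) = -9q - 3
  General Red's expected payoff from attack at Dawn: q·(-8) + (1−q)·(-6) = -2q - 6
  -9q - 3 = -2q - 6  ⇒  -7q = -3  ⇒  q = 3/7.
At equilibrium General Red is indifferent across rows, so General Red's payoff equals the payoff from attack at Dusk: (3/7)·(-12) + (4/7)·(-3) = -48/7.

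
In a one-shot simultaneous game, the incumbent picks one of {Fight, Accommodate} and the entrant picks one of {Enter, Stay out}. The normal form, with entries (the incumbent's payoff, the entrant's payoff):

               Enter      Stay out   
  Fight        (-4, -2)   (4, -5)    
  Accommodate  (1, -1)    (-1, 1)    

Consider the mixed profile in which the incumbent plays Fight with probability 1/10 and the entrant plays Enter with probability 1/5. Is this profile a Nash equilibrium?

No

Given the incumbent's mix p = 1/10, the entrant's payoff from Enter is -11/10 but from Stay out is 2/5. The entrant strictly prefers Stay out, so the entrant would not mix.
So the proposed profile is not a Nash equilibrium.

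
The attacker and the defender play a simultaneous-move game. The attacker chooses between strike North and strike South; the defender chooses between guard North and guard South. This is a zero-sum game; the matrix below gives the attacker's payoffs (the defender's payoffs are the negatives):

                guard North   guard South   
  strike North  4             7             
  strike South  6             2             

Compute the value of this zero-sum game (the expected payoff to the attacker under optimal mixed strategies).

v = 34/7

The attacker's indifference between strike North and strike South determines the defender's mixing probability q:
  the attacker's payoff to strike North: q·4 + (1−q)·7 = -3q + 7
  the attacker's payoff to strike South: q·6 + (1−q)·2 = 4q + 2
  -3q + 7 = 4q + 2  ⇒  -7q = -5  ⇒  q = 5/7.
The value is the attacker's expected payoff against this mix (using strike North): (5/7)·4 + (2/7)·7 = 34/7.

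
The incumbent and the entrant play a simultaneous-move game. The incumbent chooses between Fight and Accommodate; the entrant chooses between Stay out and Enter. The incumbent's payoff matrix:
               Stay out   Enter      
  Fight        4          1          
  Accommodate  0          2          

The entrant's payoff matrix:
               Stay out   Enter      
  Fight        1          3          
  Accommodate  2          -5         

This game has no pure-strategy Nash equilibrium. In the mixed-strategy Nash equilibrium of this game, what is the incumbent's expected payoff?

8/5

In a mixed equilibrium the incumbent is indifferent between Fight and Accommodate; this condition fixes q.
  the incumbent's payoff to Fight: q·4 + (1−q)·1 = 3q + 1
  the incumbent's payoff to Accommodate: q·0 + (1−q)·2 = -2q + 2
  3q + 1 = -2q + 2  ⇒  5q = 1  ⇒  q = 1/5.
At equilibrium the incumbent is indifferent across rows, so the incumbent's payoff equals the payoff from Fight: (1/5)·4 + (4/5)·1 = 8/5.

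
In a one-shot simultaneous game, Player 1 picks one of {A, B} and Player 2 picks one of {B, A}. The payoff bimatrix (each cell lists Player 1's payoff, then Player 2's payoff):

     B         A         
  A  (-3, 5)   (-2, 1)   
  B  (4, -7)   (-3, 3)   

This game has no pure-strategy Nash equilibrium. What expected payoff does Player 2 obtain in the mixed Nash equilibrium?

11/7

Set Player 2's expected payoff from B equal to that from A:
  Player 2's expected payoff from B: p·5 + (1−p)·(-7) = 12p - 7
  Player 2's expected payoff from A: p·1 + (1−p)·3 = -2p + 3
  12p - 7 = -2p + 3  ⇒  14p = 10  ⇒  p = 5/7.
At equilibrium Player 2 is indifferent across columns, so Player 2's payoff equals the payoff from B: (5/7)·5 + (2/7)·(-7) = 11/7.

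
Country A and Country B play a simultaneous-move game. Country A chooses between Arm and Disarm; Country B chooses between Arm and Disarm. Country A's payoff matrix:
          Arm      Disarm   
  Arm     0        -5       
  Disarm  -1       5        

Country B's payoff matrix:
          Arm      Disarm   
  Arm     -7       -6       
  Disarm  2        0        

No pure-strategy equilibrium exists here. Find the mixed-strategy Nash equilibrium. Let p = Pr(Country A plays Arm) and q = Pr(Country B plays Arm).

p = 2/3, q = 10/11

Set Country B's expected payoff from Arm equal to that from Disarm:
  Country B's payoff from Arm: p·(-7) + (1−p)·2 = -9p + 2
  Country B's payoff from Disarm: p·(-6) + (1−p)·0 = -6p
  -9p + 2 = -6p  ⇒  -3p = -2  ⇒  p = 2/3.
Country A's indifference between Arm and Disarm determines Country B's mixing probability q:
  Country A's payoff to Arm: q·0 + (1−q)·(-5) = 5q - 5
  Country A's payoff to Disarm: q·(-1) + (1−q)·5 = -6q + 5
  5q - 5 = -6q + 5  ⇒  11q = 10  ⇒  q = 10/11.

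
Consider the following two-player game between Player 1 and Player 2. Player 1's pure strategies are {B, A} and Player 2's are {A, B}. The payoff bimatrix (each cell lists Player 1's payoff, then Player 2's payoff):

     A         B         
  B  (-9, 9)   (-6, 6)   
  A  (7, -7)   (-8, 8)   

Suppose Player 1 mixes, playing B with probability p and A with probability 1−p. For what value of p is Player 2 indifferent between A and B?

p = 5/6

Set Player 2's expected payoff from A equal to that from B:
  Player 2's payoff from A: p·9 + (1−p)·(-7) = 16p - 7
  Player 2's payoff from B: p·6 + (1−p)·8 = -2p + 8
  16p - 7 = -2p + 8  ⇒  18p = 15  ⇒  p = 5/6.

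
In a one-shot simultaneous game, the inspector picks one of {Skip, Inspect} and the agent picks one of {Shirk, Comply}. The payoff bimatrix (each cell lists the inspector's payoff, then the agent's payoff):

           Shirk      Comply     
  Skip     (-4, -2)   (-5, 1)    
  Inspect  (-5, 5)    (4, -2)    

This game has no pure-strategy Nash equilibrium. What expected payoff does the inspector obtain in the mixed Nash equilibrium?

The agent's mix must leave the inspector indifferent between Skip and Inspect.
  the inspector's payoff from Skip: q·(-4) + (1−q)·(-5) = q - 5
  the inspector's payoff from Inspect: q·(-5) + (1−q)·4 = -9q + 4
  q - 5 = -9q + 4  ⇒  10q = 9  ⇒  q = 9/10.
At equilibrium the inspector is indifferent across rows, so the inspector's payoff equals the payoff from Skip: (9/10)·(-4) + (1/10)·(-5) = -41/10.

-41/10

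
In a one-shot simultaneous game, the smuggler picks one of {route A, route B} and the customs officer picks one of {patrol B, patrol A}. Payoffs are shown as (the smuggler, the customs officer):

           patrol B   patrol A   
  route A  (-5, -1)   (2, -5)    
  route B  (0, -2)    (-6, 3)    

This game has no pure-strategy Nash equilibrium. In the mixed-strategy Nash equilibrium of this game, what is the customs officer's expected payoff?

For the customs officer to be willing to mix, the customs officer must be indifferent between patrol B and patrol A, which pins down the smuggler's mix.
  the customs officer's payoff from patrol B: p·(-1) + (1−p)·(-2) = p - 2
  the customs officer's payoff from patrol A: p·(-5) + (1−p)·3 = -8p + 3
  p - 2 = -8p + 3  ⇒  9p = 5  ⇒  p = 5/9.
At equilibrium the customs officer is indifferent across columns, so the customs officer's payoff equals the payoff from patrol B: (5/9)·(-1) + (4/9)·(-2) = -13/9.

-13/9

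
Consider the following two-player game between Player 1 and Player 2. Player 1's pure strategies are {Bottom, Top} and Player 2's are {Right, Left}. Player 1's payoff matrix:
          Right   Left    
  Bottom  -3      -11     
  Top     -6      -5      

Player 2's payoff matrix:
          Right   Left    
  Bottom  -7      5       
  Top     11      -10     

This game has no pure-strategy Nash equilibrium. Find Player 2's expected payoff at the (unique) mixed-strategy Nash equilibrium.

In a mixed equilibrium Player 2 is indifferent between Right and Left; this condition fixes p.
  Player 2's payoff from Right: p·(-7) + (1−p)·11 = -18p + 11
  Player 2's payoff from Left: p·5 + (1−p)·(-10) = 15p - 10
  -18p + 11 = 15p - 10  ⇒  -33p = -21  ⇒  p = 7/11.
At equilibrium Player 2 is indifferent across columns, so Player 2's payoff equals the payoff from Right: (7/11)·(-7) + (4/11)·11 = -5/11.

-5/11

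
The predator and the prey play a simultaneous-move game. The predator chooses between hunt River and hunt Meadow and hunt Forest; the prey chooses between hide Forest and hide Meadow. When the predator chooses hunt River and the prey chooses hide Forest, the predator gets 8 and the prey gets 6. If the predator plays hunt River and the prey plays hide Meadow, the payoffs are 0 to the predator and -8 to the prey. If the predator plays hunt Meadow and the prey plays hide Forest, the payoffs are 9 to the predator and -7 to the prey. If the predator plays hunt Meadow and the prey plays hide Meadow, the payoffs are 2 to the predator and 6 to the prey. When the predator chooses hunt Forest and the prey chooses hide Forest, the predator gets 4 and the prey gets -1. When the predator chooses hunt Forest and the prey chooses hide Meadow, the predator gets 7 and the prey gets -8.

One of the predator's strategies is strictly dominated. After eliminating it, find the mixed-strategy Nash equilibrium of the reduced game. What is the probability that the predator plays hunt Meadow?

p = 7/20

The predator's strategy hunt River is strictly dominated by hunt Meadow: 9 > 8 and 2 > 0. Eliminate hunt River.
Set the prey's expected payoff from hide Forest equal to that from hide Meadow:
  the prey's payoff to hide Forest: p·(-7) + (1−p)·(-1) = -6p - 1
  the prey's payoff to hide Meadow: p·6 + (1−p)·(-8) = 14p - 8
  -6p - 1 = 14p - 8  ⇒  -20p = -7  ⇒  p = 7/20.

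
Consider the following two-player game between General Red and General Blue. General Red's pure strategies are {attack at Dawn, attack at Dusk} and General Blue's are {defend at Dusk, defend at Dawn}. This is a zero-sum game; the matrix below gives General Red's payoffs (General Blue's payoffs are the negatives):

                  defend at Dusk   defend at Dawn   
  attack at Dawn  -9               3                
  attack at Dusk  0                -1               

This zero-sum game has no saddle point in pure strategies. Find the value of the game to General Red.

v = -9/13

Set General Red's expected payoff from attack at Dawn equal to that from attack at Dusk:
  General Red's payoff from attack at Dawn: q·(-9) + (1−q)·3 = -12q + 3
  General Red's payoff from attack at Dusk: q·0 + (1−q)·(-1) = q - 1
  -12q + 3 = q - 1  ⇒  -13q = -4  ⇒  q = 4/13.
The value is General Red's expected payoff against this mix (using attack at Dawn): (4/13)·(-9) + (9/13)·3 = -9/13.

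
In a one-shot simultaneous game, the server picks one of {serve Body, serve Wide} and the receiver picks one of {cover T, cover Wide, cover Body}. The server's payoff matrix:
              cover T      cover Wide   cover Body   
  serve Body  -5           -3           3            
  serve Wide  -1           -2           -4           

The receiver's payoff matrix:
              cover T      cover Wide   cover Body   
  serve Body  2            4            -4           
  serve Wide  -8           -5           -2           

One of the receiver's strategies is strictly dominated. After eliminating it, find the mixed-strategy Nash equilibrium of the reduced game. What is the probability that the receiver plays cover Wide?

q = 7/8

The receiver's strategy cover T is strictly dominated by cover Wide: 4 > 2 and -5 > -8. Eliminate cover T.
The receiver's mix must leave the server indifferent between serve Body and serve Wide.
  the server's expected payoff from serve Body: q·(-3) + (1−q)·3 = -6q + 3
  the server's expected payoff from serve Wide: q·(-2) + (1−q)·(-4) = 2q - 4
  -6q + 3 = 2q - 4  ⇒  -8q = -7  ⇒  q = 7/8.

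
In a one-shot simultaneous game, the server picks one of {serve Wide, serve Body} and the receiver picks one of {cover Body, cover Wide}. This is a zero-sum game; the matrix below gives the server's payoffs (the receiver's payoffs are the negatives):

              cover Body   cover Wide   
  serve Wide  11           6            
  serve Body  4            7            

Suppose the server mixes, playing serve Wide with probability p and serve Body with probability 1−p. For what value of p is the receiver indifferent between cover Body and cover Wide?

p = 3/8

The server's mix must leave the receiver indifferent between cover Body and cover Wide.
  the receiver's payoff from cover Body: p·(-11) + (1−p)·(-4) = -7p - 4
  the receiver's payoff from cover Wide: p·(-6) + (1−p)·(-7) = p - 7
  -7p - 4 = p - 7  ⇒  -8p = -3  ⇒  p = 3/8.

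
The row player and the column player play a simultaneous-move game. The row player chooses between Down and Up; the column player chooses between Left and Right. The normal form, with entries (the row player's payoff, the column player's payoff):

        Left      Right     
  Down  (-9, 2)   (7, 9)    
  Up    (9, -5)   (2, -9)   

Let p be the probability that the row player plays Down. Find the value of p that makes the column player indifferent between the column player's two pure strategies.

Set the column player's expected payoff from Left equal to that from Right:
  the column player's payoff to Left: p·2 + (1−p)·(-5) = 7p - 5
  the column player's payoff to Right: p·9 + (1−p)·(-9) = 18p - 9
  7p - 5 = 18p - 9  ⇒  -11p = -4  ⇒  p = 4/11.

p = 4/11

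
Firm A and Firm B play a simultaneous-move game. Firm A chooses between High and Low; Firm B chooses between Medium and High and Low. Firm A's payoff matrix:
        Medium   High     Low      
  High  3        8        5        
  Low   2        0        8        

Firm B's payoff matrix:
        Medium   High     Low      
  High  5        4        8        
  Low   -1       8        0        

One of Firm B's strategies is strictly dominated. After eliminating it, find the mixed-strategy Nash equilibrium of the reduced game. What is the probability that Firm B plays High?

q = 3/11

Firm B's strategy Medium is strictly dominated by Low: 8 > 5 and 0 > -1. Eliminate Medium.
In a mixed equilibrium Firm A is indifferent between High and Low; this condition fixes q.
  Firm A's payoff to High: q·8 + (1−q)·5 = 3q + 5
  Firm A's payoff to Low: q·0 + (1−q)·8 = -8q + 8
  3q + 5 = -8q + 8  ⇒  11q = 3  ⇒  q = 3/11.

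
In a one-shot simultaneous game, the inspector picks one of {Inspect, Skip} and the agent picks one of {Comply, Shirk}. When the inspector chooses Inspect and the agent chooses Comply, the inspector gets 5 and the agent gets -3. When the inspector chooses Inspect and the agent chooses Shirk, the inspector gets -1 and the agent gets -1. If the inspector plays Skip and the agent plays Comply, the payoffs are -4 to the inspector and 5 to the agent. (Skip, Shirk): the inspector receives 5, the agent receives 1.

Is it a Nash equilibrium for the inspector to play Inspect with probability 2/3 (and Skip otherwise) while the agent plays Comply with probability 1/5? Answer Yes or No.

No

Given the agent's mix q = 1/5, the inspector's payoff from Inspect is 1/5 but from Skip is 16/5. The inspector strictly prefers Skip, so the inspector would not mix.
So the proposed profile is not a Nash equilibrium.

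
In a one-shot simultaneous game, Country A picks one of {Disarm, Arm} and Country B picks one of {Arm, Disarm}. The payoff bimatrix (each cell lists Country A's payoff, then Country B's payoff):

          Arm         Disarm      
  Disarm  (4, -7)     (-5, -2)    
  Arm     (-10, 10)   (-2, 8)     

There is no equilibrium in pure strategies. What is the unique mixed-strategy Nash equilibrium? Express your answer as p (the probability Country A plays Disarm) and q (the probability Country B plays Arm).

Country B's indifference between Arm and Disarm determines Country A's mixing probability p:
  Country B's payoff to Arm: p·(-7) + (1−p)·10 = -17p + 10
  Country B's payoff to Disarm: p·(-2) + (1−p)·8 = -10p + 8
  -17p + 10 = -10p + 8  ⇒  -7p = -2  ⇒  p = 2/7.
In a mixed equilibrium Country A is indifferent between Disarm and Arm; this condition fixes q.
  Country A's payoff from Disarm: q·4 + (1−q)·(-5) = 9q - 5
  Country A's payoff from Arm: q·(-10) + (1−q)·(-2) = -8q - 2
  9q - 5 = -8q - 2  ⇒  17q = 3  ⇒  q = 3/17.

p = 2/7, q = 3/17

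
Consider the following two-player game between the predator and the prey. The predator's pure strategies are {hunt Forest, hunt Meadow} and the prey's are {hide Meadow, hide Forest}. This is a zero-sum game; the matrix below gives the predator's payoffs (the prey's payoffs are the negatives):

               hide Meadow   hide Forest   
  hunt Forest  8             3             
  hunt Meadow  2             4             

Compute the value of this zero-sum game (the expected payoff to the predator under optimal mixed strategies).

v = 26/7

The predator's indifference between hunt Forest and hunt Meadow determines the prey's mixing probability q:
  the predator's payoff to hunt Forest: q·8 + (1−q)·3 = 5q + 3
  the predator's payoff to hunt Meadow: q·2 + (1−q)·4 = -2q + 4
  5q + 3 = -2q + 4  ⇒  7q = 1  ⇒  q = 1/7.
The value is the predator's expected payoff against this mix (using hunt Forest): (1/7)·8 + (6/7)·3 = 26/7.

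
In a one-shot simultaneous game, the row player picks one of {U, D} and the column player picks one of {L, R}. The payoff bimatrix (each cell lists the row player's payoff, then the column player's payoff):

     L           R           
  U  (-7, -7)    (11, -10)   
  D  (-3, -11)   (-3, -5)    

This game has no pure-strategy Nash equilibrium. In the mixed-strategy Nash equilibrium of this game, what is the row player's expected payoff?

-3

The column player's mix must leave the row player indifferent between U and D.
  the row player's payoff to U: q·(-7) + (1−q)·11 = -18q + 11
  the row player's payoff to D: q·(-3) + (1−q)·(-3) = -3
  -18q + 11 = -3  ⇒  -18q = -14  ⇒  q = 7/9.
At equilibrium the row player is indifferent across rows, so the row player's payoff equals the payoff from U: (7/9)·(-7) + (2/9)·11 = -3.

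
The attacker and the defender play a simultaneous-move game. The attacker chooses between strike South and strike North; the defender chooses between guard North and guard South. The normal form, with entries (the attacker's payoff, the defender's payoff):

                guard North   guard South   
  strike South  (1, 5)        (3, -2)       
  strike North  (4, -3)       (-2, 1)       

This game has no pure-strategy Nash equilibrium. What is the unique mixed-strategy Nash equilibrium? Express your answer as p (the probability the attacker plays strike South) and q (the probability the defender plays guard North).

For the defender to be willing to mix, the defender must be indifferent between guard North and guard South, which pins down the attacker's mix.
  the defender's payoff from guard North: p·5 + (1−p)·(-3) = 8p - 3
  the defender's payoff from guard South: p·(-2) + (1−p)·1 = -3p + 1
  8p - 3 = -3p + 1  ⇒  11p = 4  ⇒  p = 4/11.
In a mixed equilibrium the attacker is indifferent between strike South and strike North; this condition fixes q.
  the attacker's payoff from strike South: q·1 + (1−q)·3 = -2q + 3
  the attacker's payoff from strike North: q·4 + (1−q)·(-2) = 6q - 2
  -2q + 3 = 6q - 2  ⇒  -8q = -5  ⇒  q = 5/8.

p = 4/11, q = 5/8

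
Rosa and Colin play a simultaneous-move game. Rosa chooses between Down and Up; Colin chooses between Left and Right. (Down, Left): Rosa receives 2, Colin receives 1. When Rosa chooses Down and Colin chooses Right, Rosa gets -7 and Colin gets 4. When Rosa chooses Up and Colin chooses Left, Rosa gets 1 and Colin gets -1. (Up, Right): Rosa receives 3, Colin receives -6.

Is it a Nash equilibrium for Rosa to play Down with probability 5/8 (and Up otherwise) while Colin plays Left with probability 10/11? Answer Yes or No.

Yes

Check Colin's indifference given Rosa's mix p = 5/8:
  payoff from Left = 1/4; payoff from Right = 1/4 — equal.
Check Rosa's indifference given Colin's mix q = 10/11:
  payoff from Down = 13/11; payoff from Up = 13/11 — equal.
Both players are indifferent, so neither can profitably deviate.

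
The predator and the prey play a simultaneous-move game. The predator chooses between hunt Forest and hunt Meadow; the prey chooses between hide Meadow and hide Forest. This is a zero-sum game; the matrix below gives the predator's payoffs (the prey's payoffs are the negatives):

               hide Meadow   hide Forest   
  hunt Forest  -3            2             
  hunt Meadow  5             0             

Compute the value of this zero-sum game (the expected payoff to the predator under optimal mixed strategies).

The predator's indifference between hunt Forest and hunt Meadow determines the prey's mixing probability q:
  the predator's payoff to hunt Forest: q·(-3) + (1−q)·2 = -5q + 2
  the predator's payoff to hunt Meadow: q·5 + (1−q)·0 = 5q
  -5q + 2 = 5q  ⇒  -10q = -2  ⇒  q = 1/5.
The value is the predator's expected payoff against this mix (using hunt Forest): (1/5)·(-3) + (4/5)·2 = 1.

v = 1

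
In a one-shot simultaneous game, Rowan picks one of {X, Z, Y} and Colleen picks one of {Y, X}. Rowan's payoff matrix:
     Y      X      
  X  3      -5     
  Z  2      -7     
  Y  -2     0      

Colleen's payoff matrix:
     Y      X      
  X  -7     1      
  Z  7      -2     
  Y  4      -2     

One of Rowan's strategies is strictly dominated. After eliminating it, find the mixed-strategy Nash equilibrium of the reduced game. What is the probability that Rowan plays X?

Rowan's strategy Z is strictly dominated by X: 3 > 2 and -5 > -7. Eliminate Z.
Set Colleen's expected payoff from Y equal to that from X:
  Colleen's expected payoff from Y: p·(-7) + (1−p)·4 = -11p + 4
  Colleen's expected payoff from X: p·1 + (1−p)·(-2) = 3p - 2
  -11p + 4 = 3p - 2  ⇒  -14p = -6  ⇒  p = 3/7.

p = 3/7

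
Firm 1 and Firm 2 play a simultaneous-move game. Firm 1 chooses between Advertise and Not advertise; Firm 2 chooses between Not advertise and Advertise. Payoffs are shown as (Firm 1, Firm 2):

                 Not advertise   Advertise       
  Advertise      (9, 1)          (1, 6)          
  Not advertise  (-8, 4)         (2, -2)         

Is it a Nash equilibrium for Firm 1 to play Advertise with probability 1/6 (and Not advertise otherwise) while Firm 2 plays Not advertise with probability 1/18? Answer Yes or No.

No

Given Firm 1's mix p = 1/6, Firm 2's payoff from Not advertise is 7/2 but from Advertise is -2/3. Firm 2 strictly prefers Not advertise, so Firm 2 would not mix.
So the proposed profile is not a Nash equilibrium.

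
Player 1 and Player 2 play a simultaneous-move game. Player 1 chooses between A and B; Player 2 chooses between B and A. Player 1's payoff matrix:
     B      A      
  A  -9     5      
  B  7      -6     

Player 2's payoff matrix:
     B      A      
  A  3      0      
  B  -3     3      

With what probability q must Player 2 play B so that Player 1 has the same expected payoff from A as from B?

In a mixed equilibrium Player 1 is indifferent between A and B; this condition fixes q.
  Player 1's payoff from A: q·(-9) + (1−q)·5 = -14q + 5
  Player 1's payoff from B: q·7 + (1−q)·(-6) = 13q - 6
  -14q + 5 = 13q - 6  ⇒  -27q = -11  ⇒  q = 11/27.

q = 11/27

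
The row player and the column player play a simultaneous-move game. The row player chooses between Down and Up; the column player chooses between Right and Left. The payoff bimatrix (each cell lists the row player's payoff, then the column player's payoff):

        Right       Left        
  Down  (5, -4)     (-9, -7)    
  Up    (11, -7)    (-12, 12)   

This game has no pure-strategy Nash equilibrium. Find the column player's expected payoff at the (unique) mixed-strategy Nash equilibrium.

In a mixed equilibrium the column player is indifferent between Right and Left; this condition fixes p.
  the column player's payoff to Right: p·(-4) + (1−p)·(-7) = 3p - 7
  the column player's payoff to Left: p·(-7) + (1−p)·12 = -19p + 12
  3p - 7 = -19p + 12  ⇒  22p = 19  ⇒  p = 19/22.
At equilibrium the column player is indifferent across columns, so the column player's payoff equals the payoff from Right: (19/22)·(-4) + (3/22)·(-7) = -97/22.

-97/22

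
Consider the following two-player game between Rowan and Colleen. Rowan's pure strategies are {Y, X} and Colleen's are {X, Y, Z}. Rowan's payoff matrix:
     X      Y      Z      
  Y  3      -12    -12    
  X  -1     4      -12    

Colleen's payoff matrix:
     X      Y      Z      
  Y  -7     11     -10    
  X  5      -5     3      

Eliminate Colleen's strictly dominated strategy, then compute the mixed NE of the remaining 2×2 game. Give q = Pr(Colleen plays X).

Colleen's strategy Z is strictly dominated by X: -7 > -10 and 5 > 3. Eliminate Z.
Set Rowan's expected payoff from Y equal to that from X:
  Rowan's expected payoff from Y: q·3 + (1−q)·(-12) = 15q - 12
  Rowan's expected payoff from X: q·(-1) + (1−q)·4 = -5q + 4
  15q - 12 = -5q + 4  ⇒  20q = 16  ⇒  q = 4/5.

q = 4/5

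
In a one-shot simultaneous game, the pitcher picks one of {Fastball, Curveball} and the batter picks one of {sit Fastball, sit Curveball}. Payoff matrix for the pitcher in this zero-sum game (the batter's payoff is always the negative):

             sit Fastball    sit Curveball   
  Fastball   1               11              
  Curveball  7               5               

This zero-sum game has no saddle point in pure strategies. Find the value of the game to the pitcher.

v = 6

In a mixed equilibrium the pitcher is indifferent between Fastball and Curveball; this condition fixes q.
  the pitcher's expected payoff from Fastball: q·1 + (1−q)·11 = -10q + 11
  the pitcher's expected payoff from Curveball: q·7 + (1−q)·5 = 2q + 5
  -10q + 11 = 2q + 5  ⇒  -12q = -6  ⇒  q = 1/2.
The value is the pitcher's expected payoff against this mix (using Fastball): (1/2)·1 + (1/2)·11 = 6.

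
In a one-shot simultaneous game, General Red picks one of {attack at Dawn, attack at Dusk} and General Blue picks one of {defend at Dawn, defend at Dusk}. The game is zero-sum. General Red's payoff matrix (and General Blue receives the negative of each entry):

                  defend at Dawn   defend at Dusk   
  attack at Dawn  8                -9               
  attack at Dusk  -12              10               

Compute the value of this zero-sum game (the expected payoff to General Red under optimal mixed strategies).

Set General Red's expected payoff from attack at Dawn equal to that from attack at Dusk:
  General Red's payoff from attack at Dawn: q·8 + (1−q)·(-9) = 17q - 9
  General Red's payoff from attack at Dusk: q·(-12) + (1−q)·10 = -22q + 10
  17q - 9 = -22q + 10  ⇒  39q = 19  ⇒  q = 19/39.
The value is General Red's expected payoff against this mix (using attack at Dawn): (19/39)·8 + (20/39)·(-9) = -28/39.

v = -28/39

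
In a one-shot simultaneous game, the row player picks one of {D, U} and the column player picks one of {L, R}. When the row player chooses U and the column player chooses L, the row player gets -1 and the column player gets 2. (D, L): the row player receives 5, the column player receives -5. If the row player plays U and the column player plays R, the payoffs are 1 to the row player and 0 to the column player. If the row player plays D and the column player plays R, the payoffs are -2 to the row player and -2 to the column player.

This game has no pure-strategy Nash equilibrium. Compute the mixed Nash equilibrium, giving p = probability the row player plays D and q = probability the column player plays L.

For the column player to be willing to mix, the column player must be indifferent between L and R, which pins down the row player's mix.
  the column player's expected payoff from L: p·(-5) + (1−p)·2 = -7p + 2
  the column player's expected payoff from R: p·(-2) + (1−p)·0 = -2p
  -7p + 2 = -2p  ⇒  -5p = -2  ⇒  p = 2/5.
The column player's mix must leave the row player indifferent between D and U.
  the row player's payoff from D: q·5 + (1−q)·(-2) = 7q - 2
  the row player's payoff from U: q·(-1) + (1−q)·1 = -2q + 1
  7q - 2 = -2q + 1  ⇒  9q = 3  ⇒  q = 1/3.

p = 2/5, q = 1/3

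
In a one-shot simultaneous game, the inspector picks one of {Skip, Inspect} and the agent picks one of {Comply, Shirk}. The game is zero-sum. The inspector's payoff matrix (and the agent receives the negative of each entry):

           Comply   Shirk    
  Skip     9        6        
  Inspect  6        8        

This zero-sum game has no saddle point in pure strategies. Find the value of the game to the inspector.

In a mixed equilibrium the inspector is indifferent between Skip and Inspect; this condition fixes q.
  the inspector's payoff to Skip: q·9 + (1−q)·6 = 3q + 6
  the inspector's payoff to Inspect: q·6 + (1−q)·8 = -2q + 8
  3q + 6 = -2q + 8  ⇒  5q = 2  ⇒  q = 2/5.
The value is the inspector's expected payoff against this mix (using Skip): (2/5)·9 + (3/5)·6 = 36/5.

v = 36/5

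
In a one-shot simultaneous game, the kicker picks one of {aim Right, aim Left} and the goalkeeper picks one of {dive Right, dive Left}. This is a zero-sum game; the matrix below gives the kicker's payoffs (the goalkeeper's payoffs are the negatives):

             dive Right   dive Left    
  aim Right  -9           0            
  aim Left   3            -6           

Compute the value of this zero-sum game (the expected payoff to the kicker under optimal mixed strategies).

v = -3

The goalkeeper's mix must leave the kicker indifferent between aim Right and aim Left.
  the kicker's payoff from aim Right: q·(-9) + (1−q)·0 = -9q
  the kicker's payoff from aim Left: q·3 + (1−q)·(-6) = 9q - 6
  -9q = 9q - 6  ⇒  -18q = -6  ⇒  q = 1/3.
The value is the kicker's expected payoff against this mix (using aim Right): (1/3)·(-9) + (2/3)·0 = -3.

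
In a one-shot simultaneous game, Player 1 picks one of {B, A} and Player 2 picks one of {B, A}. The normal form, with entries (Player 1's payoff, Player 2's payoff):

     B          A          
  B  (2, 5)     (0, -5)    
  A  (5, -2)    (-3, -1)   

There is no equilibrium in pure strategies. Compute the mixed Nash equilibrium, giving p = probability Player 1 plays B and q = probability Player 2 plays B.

p = 1/11, q = 1/2

For Player 2 to be willing to mix, Player 2 must be indifferent between B and A, which pins down Player 1's mix.
  Player 2's expected payoff from B: p·5 + (1−p)·(-2) = 7p - 2
  Player 2's expected payoff from A: p·(-5) + (1−p)·(-1) = -4p - 1
  7p - 2 = -4p - 1  ⇒  11p = 1  ⇒  p = 1/11.
For Player 1 to be willing to mix, Player 1 must be indifferent between B and A, which pins down Player 2's mix.
  Player 1's expected payoff from B: q·2 + (1−q)·0 = 2q
  Player 1's expected payoff from A: q·5 + (1−q)·(-3) = 8q - 3
  2q = 8q - 3  ⇒  -6q = -3  ⇒  q = 1/2.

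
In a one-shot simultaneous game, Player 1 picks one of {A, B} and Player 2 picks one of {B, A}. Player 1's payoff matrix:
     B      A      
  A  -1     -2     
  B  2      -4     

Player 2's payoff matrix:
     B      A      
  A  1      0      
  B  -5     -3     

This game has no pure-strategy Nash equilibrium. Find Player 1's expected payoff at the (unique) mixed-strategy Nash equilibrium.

-8/5

For Player 1 to be willing to mix, Player 1 must be indifferent between A and B, which pins down Player 2's mix.
  Player 1's payoff from A: q·(-1) + (1−q)·(-2) = q - 2
  Player 1's payoff from B: q·2 + (1−q)·(-4) = 6q - 4
  q - 2 = 6q - 4  ⇒  -5q = -2  ⇒  q = 2/5.
At equilibrium Player 1 is indifferent across rows, so Player 1's payoff equals the payoff from A: (2/5)·(-1) + (3/5)·(-2) = -8/5.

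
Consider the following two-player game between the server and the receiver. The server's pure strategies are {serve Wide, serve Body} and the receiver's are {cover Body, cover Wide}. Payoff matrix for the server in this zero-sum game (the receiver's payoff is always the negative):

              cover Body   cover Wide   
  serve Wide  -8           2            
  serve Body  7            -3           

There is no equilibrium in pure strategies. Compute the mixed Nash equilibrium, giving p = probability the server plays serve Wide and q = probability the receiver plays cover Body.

In a mixed equilibrium the receiver is indifferent between cover Body and cover Wide; this condition fixes p.
  the receiver's payoff to cover Body: p·8 + (1−p)·(-7) = 15p - 7
  the receiver's payoff to cover Wide: p·(-2) + (1−p)·3 = -5p + 3
  15p - 7 = -5p + 3  ⇒  20p = 10  ⇒  p = 1/2.
The receiver's mix must leave the server indifferent between serve Wide and serve Body.
  the server's payoff from serve Wide: q·(-8) + (1−q)·2 = -10q + 2
  the server's payoff from serve Body: q·7 + (1−q)·(-3) = 10q - 3
  -10q + 2 = 10q - 3  ⇒  -20q = -5  ⇒  q = 1/4.

p = 1/2, q = 1/4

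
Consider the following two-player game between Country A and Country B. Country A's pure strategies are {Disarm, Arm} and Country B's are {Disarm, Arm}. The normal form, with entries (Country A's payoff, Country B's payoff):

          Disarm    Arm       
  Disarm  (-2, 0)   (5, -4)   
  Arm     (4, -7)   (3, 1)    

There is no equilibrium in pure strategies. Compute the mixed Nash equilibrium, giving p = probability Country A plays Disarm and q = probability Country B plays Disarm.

p = 2/3, q = 1/4

Country A's mix must leave Country B indifferent between Disarm and Arm.
  Country B's payoff from Disarm: p·0 + (1−p)·(-7) = 7p - 7
  Country B's payoff from Arm: p·(-4) + (1−p)·1 = -5p + 1
  7p - 7 = -5p + 1  ⇒  12p = 8  ⇒  p = 2/3.
Country A's indifference between Disarm and Arm determines Country B's mixing probability q:
  Country A's payoff to Disarm: q·(-2) + (1−q)·5 = -7q + 5
  Country A's payoff to Arm: q·4 + (1−q)·3 = q + 3
  -7q + 5 = q + 3  ⇒  -8q = -2  ⇒  q = 1/4.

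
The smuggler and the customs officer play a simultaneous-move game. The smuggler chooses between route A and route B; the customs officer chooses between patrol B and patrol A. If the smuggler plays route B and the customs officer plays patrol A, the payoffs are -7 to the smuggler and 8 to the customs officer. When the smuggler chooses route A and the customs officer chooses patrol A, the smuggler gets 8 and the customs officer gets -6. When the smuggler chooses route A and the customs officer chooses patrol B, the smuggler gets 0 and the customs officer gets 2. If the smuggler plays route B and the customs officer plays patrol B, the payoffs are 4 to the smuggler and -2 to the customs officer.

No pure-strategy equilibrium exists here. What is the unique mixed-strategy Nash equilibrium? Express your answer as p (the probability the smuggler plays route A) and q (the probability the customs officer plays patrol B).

p = 5/9, q = 15/19

Set the customs officer's expected payoff from patrol B equal to that from patrol A:
  the customs officer's expected payoff from patrol B: p·2 + (1−p)·(-2) = 4p - 2
  the customs officer's expected payoff from patrol A: p·(-6) + (1−p)·8 = -14p + 8
  4p - 2 = -14p + 8  ⇒  18p = 10  ⇒  p = 5/9.
Set the smuggler's expected payoff from route A equal to that from route B:
  the smuggler's expected payoff from route A: q·0 + (1−q)·8 = -8q + 8
  the smuggler's expected payoff from route B: q·4 + (1−q)·(-7) = 11q - 7
  -8q + 8 = 11q - 7  ⇒  -19q = -15  ⇒  q = 15/19.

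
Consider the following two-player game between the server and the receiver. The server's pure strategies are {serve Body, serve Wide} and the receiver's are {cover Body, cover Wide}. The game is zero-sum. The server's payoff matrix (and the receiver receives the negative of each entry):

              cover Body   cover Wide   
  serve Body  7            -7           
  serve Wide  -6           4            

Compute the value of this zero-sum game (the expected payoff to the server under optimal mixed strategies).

v = -7/12

For the server to be willing to mix, the server must be indifferent between serve Body and serve Wide, which pins down the receiver's mix.
  the server's expected payoff from serve Body: q·7 + (1−q)·(-7) = 14q - 7
  the server's expected payoff from serve Wide: q·(-6) + (1−q)·4 = -10q + 4
  14q - 7 = -10q + 4  ⇒  24q = 11  ⇒  q = 11/24.
The value is the server's expected payoff against this mix (using serve Body): (11/24)·7 + (13/24)·(-7) = -7/12.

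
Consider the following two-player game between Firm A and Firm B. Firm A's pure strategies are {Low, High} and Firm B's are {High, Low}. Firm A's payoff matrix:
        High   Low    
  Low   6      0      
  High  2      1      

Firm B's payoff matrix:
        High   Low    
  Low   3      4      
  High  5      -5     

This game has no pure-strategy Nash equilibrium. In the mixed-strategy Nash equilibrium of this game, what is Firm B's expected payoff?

35/11

Firm A's mix must leave Firm B indifferent between High and Low.
  Firm B's expected payoff from High: p·3 + (1−p)·5 = -2p + 5
  Firm B's expected payoff from Low: p·4 + (1−p)·(-5) = 9p - 5
  -2p + 5 = 9p - 5  ⇒  -11p = -10  ⇒  p = 10/11.
At equilibrium Firm B is indifferent across columns, so Firm B's payoff equals the payoff from High: (10/11)·3 + (1/11)·5 = 35/11.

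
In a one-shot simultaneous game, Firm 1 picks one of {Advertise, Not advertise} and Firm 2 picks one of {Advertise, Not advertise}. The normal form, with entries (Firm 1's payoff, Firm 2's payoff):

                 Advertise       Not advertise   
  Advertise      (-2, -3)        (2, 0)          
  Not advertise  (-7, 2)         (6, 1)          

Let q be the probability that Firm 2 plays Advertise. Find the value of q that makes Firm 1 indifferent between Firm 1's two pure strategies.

Firm 1's indifference between Advertise and Not advertise determines Firm 2's mixing probability q:
  Firm 1's expected payoff from Advertise: q·(-2) + (1−q)·2 = -4q + 2
  Firm 1's expected payoff from Not advertise: q·(-7) + (1−q)·6 = -13q + 6
  -4q + 2 = -13q + 6  ⇒  9q = 4  ⇒  q = 4/9.

q = 4/9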